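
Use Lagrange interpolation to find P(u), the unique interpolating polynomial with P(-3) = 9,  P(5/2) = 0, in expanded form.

Build the Lagrange basis polynomials:
L_0(u) = (u - 5/2) / [-11/2] = -(2/11)u + 5/11
L_1(u) = (u + 3) / [11/2] = (2/11)u + 6/11
P(u) = 9·L_0 + 0·L_1
  9·L_0(u) = -(18/11)u + 45/11
  0·L_1(u) = 0
Adding term by term: -(18/11)u + 45/11

P(u) = -(18/11)u + 45/11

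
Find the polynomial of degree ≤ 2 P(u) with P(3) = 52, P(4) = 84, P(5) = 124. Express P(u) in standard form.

Newton's divided differences:
P[3,4] = (84 - 52) / (4 - 3) = 32
P[4,5] = (124 - 84) / (5 - 4) = 40
P[3,4,5] = (40 - 32) / (5 - 3) = 4
P(u) = 52 + 32·(u - 3) + 4·(u - 3)(u - 4)
Expanding: P(u) = 4u^2 + 4u + 4

P(u) = 4u^2 + 4u + 4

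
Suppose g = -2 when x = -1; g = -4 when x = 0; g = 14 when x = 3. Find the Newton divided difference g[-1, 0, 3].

2

g[-1,0] = (-4 - (-2)) / (0 - (-1)) = -2
g[0,3] = (14 - (-4)) / (3 - 0) = 6
g[-1,0,3] = (6 - (-2)) / (3 - (-1)) = 2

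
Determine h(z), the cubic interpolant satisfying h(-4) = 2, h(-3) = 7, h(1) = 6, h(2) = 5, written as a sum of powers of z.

L_0(z) = (z + 3)(z - 1)(z - 2) / [-30] = -(1/30)z^3 + (7/30)z - 1/5
L_1(z) = (z + 4)(z - 1)(z - 2) / [20] = (1/20)z^3 + (1/20)z^2 - (1/2)z + 2/5
L_2(z) = (z + 4)(z + 3)(z - 2) / [-20] = -(1/20)z^3 - (1/4)z^2 + (1/10)z + 6/5
L_3(z) = (z + 4)(z + 3)(z - 1) / [30] = (1/30)z^3 + (1/5)z^2 + (1/6)z - 2/5
h(z) = 2·L_0 + 7·L_1 + 6·L_2 + 5·L_3
  2·L_0(z) = -(1/15)z^3 + (7/15)z - 2/5
  7·L_1(z) = (7/20)z^3 + (7/20)z^2 - (7/2)z + 14/5
  6·L_2(z) = -(3/10)z^3 - (3/2)z^2 + (3/5)z + 36/5
  5·L_3(z) = (1/6)z^3 + z^2 + (5/6)z - 2
Adding term by term: (3/20)z^3 - (3/20)z^2 - (8/5)z + 38/5

h(z) = (3/20)z^3 - (3/20)z^2 - (8/5)z + 38/5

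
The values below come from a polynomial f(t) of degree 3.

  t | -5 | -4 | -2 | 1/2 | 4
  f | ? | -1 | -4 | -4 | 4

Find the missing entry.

The 4 known values determine f uniquely (degree ≤ 3).
L_0(-5) = (-3)·(-11/2)·(-9)/[(-2)·(-9/2)·(-8)] = 33/16
L_1(-5) = (-1)·(-11/2)·(-9)/[(2)·(-5/2)·(-6)] = -33/20
L_2(-5) = (-1)·(-3)·(-9)/[(9/2)·(5/2)·(-7/2)] = 24/35
L_3(-5) = (-1)·(-3)·(-11/2)/[(8)·(6)·(7/2)] = -11/112
Sum: (-1)·(33/16) + (-4)·(-33/20) + (-4)·(24/35) + 4·(-11/112) = 157/112

157/112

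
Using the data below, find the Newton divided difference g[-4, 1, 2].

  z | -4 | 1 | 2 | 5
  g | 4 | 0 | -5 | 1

-7/10

g[-4,1] = (0 - 4) / (1 - (-4)) = -4/5
g[1,2] = (-5 - 0) / (2 - 1) = -5
g[-4,1,2] = (-5 - (-4/5)) / (2 - (-4)) = -7/10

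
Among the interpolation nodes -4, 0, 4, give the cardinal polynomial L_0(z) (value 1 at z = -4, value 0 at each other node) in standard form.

L_0(z) = z(z - 4) / [(-4)·(-8)]
       = (z^2 - 4z) / (32)

L_0(z) = (1/32)z^2 - (1/8)z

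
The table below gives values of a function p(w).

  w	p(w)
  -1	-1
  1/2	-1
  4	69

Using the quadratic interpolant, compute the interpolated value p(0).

Using Newton's divided-difference form:
p[-1,1/2] = (-1 - (-1)) / (1/2 - (-1)) = 0
p[1/2,4] = (69 - (-1)) / (4 - 1/2) = 20
p[-1,1/2,4] = (20 - 0) / (4 - (-1)) = 4
p(0) = -1 + 0·(1) + 4·(1)·(-1/2) = -3

-3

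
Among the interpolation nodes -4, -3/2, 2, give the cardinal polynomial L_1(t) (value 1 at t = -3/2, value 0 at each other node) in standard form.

L_1(t) = (t + 4)(t - 2) / [(5/2)·(-7/2)]
       = (t^2 + 2t - 8) / (-35/4)

L_1(t) = -(4/35)t^2 - (8/35)t + 32/35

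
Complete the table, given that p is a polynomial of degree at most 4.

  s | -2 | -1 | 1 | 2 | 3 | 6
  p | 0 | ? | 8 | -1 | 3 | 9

593/20

The 5 known values determine p uniquely (degree ≤ 4).
Evaluate each Lagrange basis at s = -1:
L_0(-1) = (-2)·(-3)·(-4)·(-7)/[(-3)·(-4)·(-5)·(-8)] = 7/20
L_1(-1) = (1)·(-3)·(-4)·(-7)/[(3)·(-1)·(-2)·(-5)] = 14/5
L_2(-1) = (1)·(-2)·(-4)·(-7)/[(4)·(1)·(-1)·(-4)] = -7/2
L_3(-1) = (1)·(-2)·(-3)·(-7)/[(5)·(2)·(1)·(-3)] = 7/5
L_4(-1) = (1)·(-2)·(-3)·(-4)/[(8)·(5)·(4)·(3)] = -1/20
Sum: 0 + 8·(14/5) + (-1)·(-7/2) + 3·(7/5) + 9·(-1/20) = 593/20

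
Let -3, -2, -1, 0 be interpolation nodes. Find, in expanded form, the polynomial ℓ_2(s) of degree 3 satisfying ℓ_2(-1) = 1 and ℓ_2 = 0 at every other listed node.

ℓ_2(s) = (s + 3)(s + 2)s / [(2)·(1)·(-1)]
       = (s^3 + 5s^2 + 6s) / (-2)

ℓ_2(s) = -(1/2)s^3 - (5/2)s^2 - 3s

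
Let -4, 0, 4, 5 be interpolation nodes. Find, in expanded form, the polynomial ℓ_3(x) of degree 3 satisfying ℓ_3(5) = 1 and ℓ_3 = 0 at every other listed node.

ℓ_3(x) = (1/45)x^3 - (16/45)x

ℓ_3(x) = (x + 4)x(x - 4) / [(9)·(5)·(1)]
       = (x^3 - 16x) / (45)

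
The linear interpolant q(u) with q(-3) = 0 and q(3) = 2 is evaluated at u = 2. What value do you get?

5/3

Evaluate each Lagrange basis at u = 2:
L_0(2) = (-1)/[(-6)] = 1/6
L_1(2) = (5)/[(6)] = 5/6
Sum: 0 + 2·(5/6) = 5/3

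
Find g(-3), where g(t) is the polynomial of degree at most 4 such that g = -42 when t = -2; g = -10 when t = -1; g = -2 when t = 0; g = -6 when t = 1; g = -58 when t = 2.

-158

Using Newton's divided-difference form:
g[-2,-1] = (-10 - (-42)) / (-1 - (-2)) = 32
g[-1,0] = (-2 - (-10)) / (0 - (-1)) = 8
g[0,1] = (-6 - (-2)) / (1 - 0) = -4
g[1,2] = (-58 - (-6)) / (2 - 1) = -52
g[-2,-1,0] = (8 - 32) / (0 - (-2)) = -12
g[-1,0,1] = (-4 - 8) / (1 - (-1)) = -6
g[0,1,2] = (-52 - (-4)) / (2 - 0) = -24
g[-2,-1,0,1] = (-6 - (-12)) / (1 - (-2)) = 2
g[-1,0,1,2] = (-24 - (-6)) / (2 - (-1)) = -6
g[-2,-1,0,1,2] = (-6 - 2) / (2 - (-2)) = -2
g(-3) = -42 + 32·(-1) + (-12)·(-1)·(-2) + 2·(-1)·(-2)·(-3) + (-2)·(-1)·(-2)·(-3)·(-4) = -158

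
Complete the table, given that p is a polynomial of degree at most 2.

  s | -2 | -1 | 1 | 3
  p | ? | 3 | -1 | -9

The 3 known values determine p uniquely (degree ≤ 2).
L_0(-2) = (-3)·(-5)/[(-2)·(-4)] = 15/8
L_1(-2) = (-1)·(-5)/[(2)·(-2)] = -5/4
L_2(-2) = (-1)·(-3)/[(4)·(2)] = 3/8
Sum: 3·(15/8) + (-1)·(-5/4) + (-9)·(3/8) = 7/2

7/2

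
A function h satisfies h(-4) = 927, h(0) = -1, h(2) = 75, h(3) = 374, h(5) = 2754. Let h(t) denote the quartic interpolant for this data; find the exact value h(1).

2

Using Newton's divided-difference form:
h[-4,0] = (-1 - 927) / (0 - (-4)) = -232
h[0,2] = (75 - (-1)) / (2 - 0) = 38
h[2,3] = (374 - 75) / (3 - 2) = 299
h[3,5] = (2754 - 374) / (5 - 3) = 1190
h[-4,0,2] = (38 - (-232)) / (2 - (-4)) = 45
h[0,2,3] = (299 - 38) / (3 - 0) = 87
h[2,3,5] = (1190 - 299) / (5 - 2) = 297
h[-4,0,2,3] = (87 - 45) / (3 - (-4)) = 6
h[0,2,3,5] = (297 - 87) / (5 - 0) = 42
h[-4,0,2,3,5] = (42 - 6) / (5 - (-4)) = 4
h(1) = 927 + (-232)·(5) + 45·(5)·(1) + 6·(5)·(1)·(-1) + 4·(5)·(1)·(-1)·(-2) = 2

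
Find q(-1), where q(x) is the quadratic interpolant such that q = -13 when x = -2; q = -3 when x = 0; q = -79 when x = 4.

-4

Evaluate each Lagrange basis at x = -1:
L_0(-1) = (-1)·(-5)/[(-2)·(-6)] = 5/12
L_1(-1) = (1)·(-5)/[(2)·(-4)] = 5/8
L_2(-1) = (1)·(-1)/[(6)·(4)] = -1/24
Sum: (-13)·(5/12) + (-3)·(5/8) + (-79)·(-1/24) = -4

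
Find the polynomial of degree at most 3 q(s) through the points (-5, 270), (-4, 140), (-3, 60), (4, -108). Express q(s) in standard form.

Build the Lagrange basis polynomials:
L_0(s) = (s + 4)(s + 3)(s - 4) / [-18] = -(1/18)s^3 - (1/6)s^2 + (8/9)s + 8/3
L_1(s) = (s + 5)(s + 3)(s - 4) / [8] = (1/8)s^3 + (1/2)s^2 - (17/8)s - 15/2
L_2(s) = (s + 5)(s + 4)(s - 4) / [-14] = -(1/14)s^3 - (5/14)s^2 + (8/7)s + 40/7
L_3(s) = (s + 5)(s + 4)(s + 3) / [504] = (1/504)s^3 + (1/42)s^2 + (47/504)s + 5/42
q(s) = 270·L_0 + 140·L_1 + 60·L_2 + (-108)·L_3
  270·L_0(s) = -15s^3 - 45s^2 + 240s + 720
  140·L_1(s) = (35/2)s^3 + 70s^2 - (595/2)s - 1050
  60·L_2(s) = -(30/7)s^3 - (150/7)s^2 + (480/7)s + 2400/7
  (-108)·L_3(s) = -(3/14)s^3 - (18/7)s^2 - (141/14)s - 90/7
Adding term by term: -2s^3 + s^2 + s

q(s) = -2s^3 + s^2 + s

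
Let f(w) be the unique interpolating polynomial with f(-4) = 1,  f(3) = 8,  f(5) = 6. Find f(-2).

Evaluate each Lagrange basis at w = -2:
L_0(-2) = (-5)·(-7)/[(-7)·(-9)] = 5/9
L_1(-2) = (2)·(-7)/[(7)·(-2)] = 1
L_2(-2) = (2)·(-5)/[(9)·(2)] = -5/9
Sum: 1·(5/9) + 8·(1) + 6·(-5/9) = 47/9

47/9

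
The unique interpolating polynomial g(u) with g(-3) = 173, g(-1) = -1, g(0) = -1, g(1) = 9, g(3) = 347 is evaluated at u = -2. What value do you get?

L_0(-2) = (-1)·(-2)·(-3)·(-5)/[(-2)·(-3)·(-4)·(-6)] = 5/24
L_1(-2) = (1)·(-2)·(-3)·(-5)/[(2)·(-1)·(-2)·(-4)] = 15/8
L_2(-2) = (1)·(-1)·(-3)·(-5)/[(3)·(1)·(-1)·(-3)] = -5/3
L_3(-2) = (1)·(-1)·(-2)·(-5)/[(4)·(2)·(1)·(-2)] = 5/8
L_4(-2) = (1)·(-1)·(-2)·(-3)/[(6)·(4)·(3)·(2)] = -1/24
Sum: 173·(5/24) + (-1)·(15/8) + (-1)·(-5/3) + 9·(5/8) + 347·(-1/24) = 27

27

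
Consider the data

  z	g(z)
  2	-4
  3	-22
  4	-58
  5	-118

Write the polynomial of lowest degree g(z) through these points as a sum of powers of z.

Build the Lagrange basis polynomials:
L_0(z) = (z - 3)(z - 4)(z - 5) / [-6] = -(1/6)z^3 + 2z^2 - (47/6)z + 10
L_1(z) = (z - 2)(z - 4)(z - 5) / [2] = (1/2)z^3 - (11/2)z^2 + 19z - 20
L_2(z) = (z - 2)(z - 3)(z - 5) / [-2] = -(1/2)z^3 + 5z^2 - (31/2)z + 15
L_3(z) = (z - 2)(z - 3)(z - 4) / [6] = (1/6)z^3 - (3/2)z^2 + (13/3)z - 4
g(z) = (-4)·L_0 + (-22)·L_1 + (-58)·L_2 + (-118)·L_3
  (-4)·L_0(z) = (2/3)z^3 - 8z^2 + (94/3)z - 40
  (-22)·L_1(z) = -11z^3 + 121z^2 - 418z + 440
  (-58)·L_2(z) = 29z^3 - 290z^2 + 899z - 870
  (-118)·L_3(z) = -(59/3)z^3 + 177z^2 - (1534/3)z + 472
Adding term by term: -z^3 + z + 2

g(z) = -z^3 + z + 2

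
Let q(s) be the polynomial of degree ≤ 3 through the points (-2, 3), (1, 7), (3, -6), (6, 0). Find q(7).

Using Newton's divided-difference form:
q[-2,1] = (7 - 3) / (1 - (-2)) = 4/3
q[1,3] = (-6 - 7) / (3 - 1) = -13/2
q[3,6] = (0 - (-6)) / (6 - 3) = 2
q[-2,1,3] = (-13/2 - 4/3) / (3 - (-2)) = -47/30
q[1,3,6] = (2 - (-13/2)) / (6 - 1) = 17/10
q[-2,1,3,6] = (17/10 - (-47/30)) / (6 - (-2)) = 49/120
q(7) = 3 + (4/3)·(9) + (-47/30)·(9)·(6) + (49/120)·(9)·(6)·(4) = 93/5

93/5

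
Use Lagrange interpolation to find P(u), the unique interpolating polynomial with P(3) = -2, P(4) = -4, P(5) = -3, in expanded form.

Build the Lagrange basis polynomials:
L_0(u) = (u - 4)(u - 5) / [2] = (1/2)u^2 - (9/2)u + 10
L_1(u) = (u - 3)(u - 5) / [-1] = -u^2 + 8u - 15
L_2(u) = (u - 3)(u - 4) / [2] = (1/2)u^2 - (7/2)u + 6
P(u) = (-2)·L_0 + (-4)·L_1 + (-3)·L_2
  (-2)·L_0(u) = -u^2 + 9u - 20
  (-4)·L_1(u) = 4u^2 - 32u + 60
  (-3)·L_2(u) = -(3/2)u^2 + (21/2)u - 18
Adding term by term: (3/2)u^2 - (25/2)u + 22

P(u) = (3/2)u^2 - (25/2)u + 22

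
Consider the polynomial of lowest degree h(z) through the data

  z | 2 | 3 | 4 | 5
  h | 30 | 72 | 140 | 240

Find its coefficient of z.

3

L_0(z) = (z - 3)(z - 4)(z - 5) / [-6] = -(1/6)z^3 + 2z^2 - (47/6)z + 10
L_1(z) = (z - 2)(z - 4)(z - 5) / [2] = (1/2)z^3 - (11/2)z^2 + 19z - 20
L_2(z) = (z - 2)(z - 3)(z - 5) / [-2] = -(1/2)z^3 + 5z^2 - (31/2)z + 15
L_3(z) = (z - 2)(z - 3)(z - 4) / [6] = (1/6)z^3 - (3/2)z^2 + (13/3)z - 4
h(z) = 30·L_0 + 72·L_1 + 140·L_2 + 240·L_3
Only the coefficient of z is needed; take it from each L_i and combine:
30·(-47/6) + 72·(19) + 140·(-31/2) + 240·(13/3) = 3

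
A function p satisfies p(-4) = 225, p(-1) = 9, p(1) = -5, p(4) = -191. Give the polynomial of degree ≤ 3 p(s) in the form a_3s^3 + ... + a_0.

L_0(s) = (s + 1)(s - 1)(s - 4) / [-120] = -(1/120)s^3 + (1/30)s^2 + (1/120)s - 1/30
L_1(s) = (s + 4)(s - 1)(s - 4) / [30] = (1/30)s^3 - (1/30)s^2 - (8/15)s + 8/15
L_2(s) = (s + 4)(s + 1)(s - 4) / [-30] = -(1/30)s^3 - (1/30)s^2 + (8/15)s + 8/15
L_3(s) = (s + 4)(s + 1)(s - 1) / [120] = (1/120)s^3 + (1/30)s^2 - (1/120)s - 1/30
p(s) = 225·L_0 + 9·L_1 + (-5)·L_2 + (-191)·L_3
  225·L_0(s) = -(15/8)s^3 + (15/2)s^2 + (15/8)s - 15/2
  9·L_1(s) = (3/10)s^3 - (3/10)s^2 - (24/5)s + 24/5
  (-5)·L_2(s) = (1/6)s^3 + (1/6)s^2 - (8/3)s - 8/3
  (-191)·L_3(s) = -(191/120)s^3 - (191/30)s^2 + (191/120)s + 191/30
Adding term by term: -3s^3 + s^2 - 4s + 1

p(s) = -3s^3 + s^2 - 4s + 1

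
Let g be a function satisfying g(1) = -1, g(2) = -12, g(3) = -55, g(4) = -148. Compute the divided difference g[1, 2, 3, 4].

g[1,2] = (-12 - (-1)) / (2 - 1) = -11
g[2,3] = (-55 - (-12)) / (3 - 2) = -43
g[3,4] = (-148 - (-55)) / (4 - 3) = -93
g[1,2,3] = (-43 - (-11)) / (3 - 1) = -16
g[2,3,4] = (-93 - (-43)) / (4 - 2) = -25
g[1,2,3,4] = (-25 - (-16)) / (4 - 1) = -3

-3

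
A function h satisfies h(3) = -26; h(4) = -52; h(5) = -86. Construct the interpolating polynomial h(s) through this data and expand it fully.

L_0(s) = (s - 4)(s - 5) / [2] = (1/2)s^2 - (9/2)s + 10
L_1(s) = (s - 3)(s - 5) / [-1] = -s^2 + 8s - 15
L_2(s) = (s - 3)(s - 4) / [2] = (1/2)s^2 - (7/2)s + 6
h(s) = (-26)·L_0 + (-52)·L_1 + (-86)·L_2
  (-26)·L_0(s) = -13s^2 + 117s - 260
  (-52)·L_1(s) = 52s^2 - 416s + 780
  (-86)·L_2(s) = -43s^2 + 301s - 516
Adding term by term: -4s^2 + 2s + 4

h(s) = -4s^2 + 2s + 4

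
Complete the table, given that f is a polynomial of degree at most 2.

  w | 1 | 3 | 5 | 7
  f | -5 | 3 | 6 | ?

The 3 known values determine f uniquely (degree ≤ 2).
L_0(7) = (4)·(2)/[(-2)·(-4)] = 1
L_1(7) = (6)·(2)/[(2)·(-2)] = -3
L_2(7) = (6)·(4)/[(4)·(2)] = 3
Sum: (-5)·(1) + 3·(-3) + 6·(3) = 4

4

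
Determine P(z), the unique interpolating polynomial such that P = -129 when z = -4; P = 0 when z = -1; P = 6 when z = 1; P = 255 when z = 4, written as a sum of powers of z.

Build the Lagrange basis polynomials:
L_0(z) = (z + 1)(z - 1)(z - 4) / [-120] = -(1/120)z^3 + (1/30)z^2 + (1/120)z - 1/30
L_1(z) = (z + 4)(z - 1)(z - 4) / [30] = (1/30)z^3 - (1/30)z^2 - (8/15)z + 8/15
L_2(z) = (z + 4)(z + 1)(z - 4) / [-30] = -(1/30)z^3 - (1/30)z^2 + (8/15)z + 8/15
L_3(z) = (z + 4)(z + 1)(z - 1) / [120] = (1/120)z^3 + (1/30)z^2 - (1/120)z - 1/30
P(z) = (-129)·L_0 + 0·L_1 + 6·L_2 + 255·L_3
  (-129)·L_0(z) = (43/40)z^3 - (43/10)z^2 - (43/40)z + 43/10
  0·L_1(z) = 0
  6·L_2(z) = -(1/5)z^3 - (1/5)z^2 + (16/5)z + 16/5
  255·L_3(z) = (17/8)z^3 + (17/2)z^2 - (17/8)z - 17/2
Adding term by term: 3z^3 + 4z^2 - 1

P(z) = 3z^3 + 4z^2 - 1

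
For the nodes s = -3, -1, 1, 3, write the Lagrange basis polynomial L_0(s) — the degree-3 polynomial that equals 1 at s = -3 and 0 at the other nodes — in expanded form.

L_0(s) = -(1/48)s^3 + (1/16)s^2 + (1/48)s - 1/16

L_0(s) = (s + 1)(s - 1)(s - 3) / [(-2)·(-4)·(-6)]
       = (s^3 - 3s^2 - s + 3) / (-48)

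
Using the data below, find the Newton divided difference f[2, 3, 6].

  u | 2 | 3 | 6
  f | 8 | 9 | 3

-3/4

f[2,3] = (9 - 8) / (3 - 2) = 1
f[3,6] = (3 - 9) / (6 - 3) = -2
f[2,3,6] = (-2 - 1) / (6 - 2) = -3/4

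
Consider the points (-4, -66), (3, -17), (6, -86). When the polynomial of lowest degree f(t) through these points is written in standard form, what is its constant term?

-2

L_0(t) = (t - 3)(t - 6) / [70] = (1/70)t^2 - (9/70)t + 9/35
L_1(t) = (t + 4)(t - 6) / [-21] = -(1/21)t^2 + (2/21)t + 8/7
L_2(t) = (t + 4)(t - 3) / [30] = (1/30)t^2 + (1/30)t - 2/5
f(t) = (-66)·L_0 + (-17)·L_1 + (-86)·L_2
Only the constant term is needed; take it from each L_i and combine:
(-66)·(9/35) + (-17)·(8/7) + (-86)·(-2/5) = -2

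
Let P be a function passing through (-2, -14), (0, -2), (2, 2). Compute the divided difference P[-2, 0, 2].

-1

P[-2,0] = (-2 - (-14)) / (0 - (-2)) = 6
P[0,2] = (2 - (-2)) / (2 - 0) = 2
P[-2,0,2] = (2 - 6) / (2 - (-2)) = -1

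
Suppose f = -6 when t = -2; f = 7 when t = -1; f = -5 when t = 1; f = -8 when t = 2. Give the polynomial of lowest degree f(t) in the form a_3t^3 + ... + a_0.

f(t) = (11/6)t^3 - (8/3)t^2 - (47/6)t + 11/3

Build the Lagrange basis polynomials:
L_0(t) = (t + 1)(t - 1)(t - 2) / [-12] = -(1/12)t^3 + (1/6)t^2 + (1/12)t - 1/6
L_1(t) = (t + 2)(t - 1)(t - 2) / [6] = (1/6)t^3 - (1/6)t^2 - (2/3)t + 2/3
L_2(t) = (t + 2)(t + 1)(t - 2) / [-6] = -(1/6)t^3 - (1/6)t^2 + (2/3)t + 2/3
L_3(t) = (t + 2)(t + 1)(t - 1) / [12] = (1/12)t^3 + (1/6)t^2 - (1/12)t - 1/6
f(t) = (-6)·L_0 + 7·L_1 + (-5)·L_2 + (-8)·L_3
  (-6)·L_0(t) = (1/2)t^3 - t^2 - (1/2)t + 1
  7·L_1(t) = (7/6)t^3 - (7/6)t^2 - (14/3)t + 14/3
  (-5)·L_2(t) = (5/6)t^3 + (5/6)t^2 - (10/3)t - 10/3
  (-8)·L_3(t) = -(2/3)t^3 - (4/3)t^2 + (2/3)t + 4/3
Adding term by term: (11/6)t^3 - (8/3)t^2 - (47/6)t + 11/3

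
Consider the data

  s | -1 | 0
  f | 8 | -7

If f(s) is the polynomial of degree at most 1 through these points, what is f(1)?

-22

Evaluate each Lagrange basis at s = 1:
L_0(1) = (1)/[(-1)] = -1
L_1(1) = (2)/[(1)] = 2
Sum: 8·(-1) + (-7)·(2) = -22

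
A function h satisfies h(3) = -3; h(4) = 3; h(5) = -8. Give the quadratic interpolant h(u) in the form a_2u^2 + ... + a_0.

Newton's divided differences:
h[3,4] = (3 - (-3)) / (4 - 3) = 6
h[4,5] = (-8 - 3) / (5 - 4) = -11
h[3,4,5] = (-11 - 6) / (5 - 3) = -17/2
h(u) = -3 + 6·(u - 3) + (-17/2)·(u - 3)(u - 4)
Expanding: h(u) = -(17/2)u^2 + (131/2)u - 123

h(u) = -(17/2)u^2 + (131/2)u - 123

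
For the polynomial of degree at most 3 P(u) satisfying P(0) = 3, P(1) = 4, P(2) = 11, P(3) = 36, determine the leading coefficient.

Build the Lagrange basis polynomials:
L_0(u) = (u - 1)(u - 2)(u - 3) / [-6] = -(1/6)u^3 + u^2 - (11/6)u + 1
L_1(u) = u(u - 2)(u - 3) / [2] = (1/2)u^3 - (5/2)u^2 + 3u
L_2(u) = u(u - 1)(u - 3) / [-2] = -(1/2)u^3 + 2u^2 - (3/2)u
L_3(u) = u(u - 1)(u - 2) / [6] = (1/6)u^3 - (1/2)u^2 + (1/3)u
P(u) = 3·L_0 + 4·L_1 + 11·L_2 + 36·L_3
Only the coefficient of u^3 is needed; take it from each L_i and combine:
3·(-1/6) + 4·(1/2) + 11·(-1/2) + 36·(1/6) = 2

2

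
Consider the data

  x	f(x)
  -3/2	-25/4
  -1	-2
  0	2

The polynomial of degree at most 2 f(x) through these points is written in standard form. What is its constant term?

2

Build the Lagrange basis polynomials:
L_0(x) = (x + 1)x / [3/4] = (4/3)x^2 + (4/3)x
L_1(x) = (x + 3/2)x / [-1/2] = -2x^2 - 3x
L_2(x) = (x + 3/2)(x + 1) / [3/2] = (2/3)x^2 + (5/3)x + 1
f(x) = (-25/4)·L_0 + (-2)·L_1 + 2·L_2
Only the constant term is needed; take it from each L_i and combine:
(-25/4)·(0) + (-2)·(0) + 2·(1) = 2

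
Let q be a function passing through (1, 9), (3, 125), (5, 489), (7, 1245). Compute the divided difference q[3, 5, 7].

q[3,5] = (489 - 125) / (5 - 3) = 182
q[5,7] = (1245 - 489) / (7 - 5) = 378
q[3,5,7] = (378 - 182) / (7 - 3) = 49

49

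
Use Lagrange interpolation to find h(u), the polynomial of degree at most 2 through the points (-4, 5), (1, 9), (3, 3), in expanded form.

L_0(u) = (u - 1)(u - 3) / [35] = (1/35)u^2 - (4/35)u + 3/35
L_1(u) = (u + 4)(u - 3) / [-10] = -(1/10)u^2 - (1/10)u + 6/5
L_2(u) = (u + 4)(u - 1) / [14] = (1/14)u^2 + (3/14)u - 2/7
h(u) = 5·L_0 + 9·L_1 + 3·L_2
  5·L_0(u) = (1/7)u^2 - (4/7)u + 3/7
  9·L_1(u) = -(9/10)u^2 - (9/10)u + 54/5
  3·L_2(u) = (3/14)u^2 + (9/14)u - 6/7
Adding term by term: -(19/35)u^2 - (29/35)u + 363/35

h(u) = -(19/35)u^2 - (29/35)u + 363/35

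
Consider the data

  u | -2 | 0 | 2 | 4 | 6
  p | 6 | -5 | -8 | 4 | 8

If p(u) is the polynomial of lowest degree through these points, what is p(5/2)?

Using Newton's divided-difference form:
p[-2,0] = (-5 - 6) / (0 - (-2)) = -11/2
p[0,2] = (-8 - (-5)) / (2 - 0) = -3/2
p[2,4] = (4 - (-8)) / (4 - 2) = 6
p[4,6] = (8 - 4) / (6 - 4) = 2
p[-2,0,2] = (-3/2 - (-11/2)) / (2 - (-2)) = 1
p[0,2,4] = (6 - (-3/2)) / (4 - 0) = 15/8
p[2,4,6] = (2 - 6) / (6 - 2) = -1
p[-2,0,2,4] = (15/8 - 1) / (4 - (-2)) = 7/48
p[0,2,4,6] = (-1 - 15/8) / (6 - 0) = -23/48
p[-2,0,2,4,6] = (-23/48 - 7/48) / (6 - (-2)) = -5/64
p(5/2) = 6 + (-11/2)·(9/2) + 1·(9/2)·(5/2) + (7/48)·(9/2)·(5/2)·(1/2) + (-5/64)·(9/2)·(5/2)·(1/2)·(-3/2) = -6165/1024

-6165/1024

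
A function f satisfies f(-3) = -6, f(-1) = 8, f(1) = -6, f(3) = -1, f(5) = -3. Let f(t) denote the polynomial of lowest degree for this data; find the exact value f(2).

-763/128

Evaluate each Lagrange basis at t = 2:
L_0(2) = (3)·(1)·(-1)·(-3)/[(-2)·(-4)·(-6)·(-8)] = 3/128
L_1(2) = (5)·(1)·(-1)·(-3)/[(2)·(-2)·(-4)·(-6)] = -5/32
L_2(2) = (5)·(3)·(-1)·(-3)/[(4)·(2)·(-2)·(-4)] = 45/64
L_3(2) = (5)·(3)·(1)·(-3)/[(6)·(4)·(2)·(-2)] = 15/32
L_4(2) = (5)·(3)·(1)·(-1)/[(8)·(6)·(4)·(2)] = -5/128
Sum: (-6)·(3/128) + 8·(-5/32) + (-6)·(45/64) + (-1)·(15/32) + (-3)·(-5/128) = -763/128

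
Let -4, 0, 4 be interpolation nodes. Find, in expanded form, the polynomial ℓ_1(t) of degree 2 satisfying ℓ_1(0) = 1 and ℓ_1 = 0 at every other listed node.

ℓ_1(t) = -(1/16)t^2 + 1

ℓ_1(t) = (t + 4)(t - 4) / [(4)·(-4)]
       = (t^2 - 16) / (-16)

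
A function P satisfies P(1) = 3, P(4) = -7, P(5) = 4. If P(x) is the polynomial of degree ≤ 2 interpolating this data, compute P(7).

95/2

L_0(7) = (3)·(2)/[(-3)·(-4)] = 1/2
L_1(7) = (6)·(2)/[(3)·(-1)] = -4
L_2(7) = (6)·(3)/[(4)·(1)] = 9/2
Sum: 3·(1/2) + (-7)·(-4) + 4·(9/2) = 95/2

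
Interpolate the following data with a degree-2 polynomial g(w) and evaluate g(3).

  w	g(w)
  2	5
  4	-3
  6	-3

0

Using Newton's divided-difference form:
g[2,4] = (-3 - 5) / (4 - 2) = -4
g[4,6] = (-3 - (-3)) / (6 - 4) = 0
g[2,4,6] = (0 - (-4)) / (6 - 2) = 1
g(3) = 5 + (-4)·(1) + 1·(1)·(-1) = 0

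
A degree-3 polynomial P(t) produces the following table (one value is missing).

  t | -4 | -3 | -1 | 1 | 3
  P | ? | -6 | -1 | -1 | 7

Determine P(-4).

-231/16

The 4 known values determine P uniquely (degree ≤ 3).
L_0(-4) = (-3)·(-5)·(-7)/[(-2)·(-4)·(-6)] = 35/16
L_1(-4) = (-1)·(-5)·(-7)/[(2)·(-2)·(-4)] = -35/16
L_2(-4) = (-1)·(-3)·(-7)/[(4)·(2)·(-2)] = 21/16
L_3(-4) = (-1)·(-3)·(-5)/[(6)·(4)·(2)] = -5/16
Sum: (-6)·(35/16) + (-1)·(-35/16) + (-1)·(21/16) + 7·(-5/16) = -231/16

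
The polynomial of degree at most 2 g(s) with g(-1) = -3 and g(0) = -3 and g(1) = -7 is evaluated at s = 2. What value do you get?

-15

Evaluate each Lagrange basis at s = 2:
L_0(2) = (2)·(1)/[(-1)·(-2)] = 1
L_1(2) = (3)·(1)/[(1)·(-1)] = -3
L_2(2) = (3)·(2)/[(2)·(1)] = 3
Sum: (-3)·(1) + (-3)·(-3) + (-7)·(3) = -15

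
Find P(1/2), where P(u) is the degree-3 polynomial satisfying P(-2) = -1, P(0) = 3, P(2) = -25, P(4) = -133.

Evaluate each Lagrange basis at u = 1/2:
L_0(1/2) = (1/2)·(-3/2)·(-7/2)/[(-2)·(-4)·(-6)] = -7/128
L_1(1/2) = (5/2)·(-3/2)·(-7/2)/[(2)·(-2)·(-4)] = 105/128
L_2(1/2) = (5/2)·(1/2)·(-7/2)/[(4)·(2)·(-2)] = 35/128
L_3(1/2) = (5/2)·(1/2)·(-3/2)/[(6)·(4)·(2)] = -5/128
Sum: (-1)·(-7/128) + 3·(105/128) + (-25)·(35/128) + (-133)·(-5/128) = 7/8

7/8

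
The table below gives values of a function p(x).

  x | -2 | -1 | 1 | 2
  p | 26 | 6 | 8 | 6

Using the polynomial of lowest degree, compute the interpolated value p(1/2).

6

Evaluate each Lagrange basis at x = 1/2:
L_0(1/2) = (3/2)·(-1/2)·(-3/2)/[(-1)·(-3)·(-4)] = -3/32
L_1(1/2) = (5/2)·(-1/2)·(-3/2)/[(1)·(-2)·(-3)] = 5/16
L_2(1/2) = (5/2)·(3/2)·(-3/2)/[(3)·(2)·(-1)] = 15/16
L_3(1/2) = (5/2)·(3/2)·(-1/2)/[(4)·(3)·(1)] = -5/32
Sum: 26·(-3/32) + 6·(5/16) + 8·(15/16) + 6·(-5/32) = 6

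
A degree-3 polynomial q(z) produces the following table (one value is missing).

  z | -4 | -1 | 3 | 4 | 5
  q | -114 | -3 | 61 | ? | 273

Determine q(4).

The 4 known values determine q uniquely (degree ≤ 3).
Evaluate each Lagrange basis at z = 4:
L_0(4) = (5)·(1)·(-1)/[(-3)·(-7)·(-9)] = 5/189
L_1(4) = (8)·(1)·(-1)/[(3)·(-4)·(-6)] = -1/9
L_2(4) = (8)·(5)·(-1)/[(7)·(4)·(-2)] = 5/7
L_3(4) = (8)·(5)·(1)/[(9)·(6)·(2)] = 10/27
Sum: (-114)·(5/189) + (-3)·(-1/9) + 61·(5/7) + 273·(10/27) = 142

142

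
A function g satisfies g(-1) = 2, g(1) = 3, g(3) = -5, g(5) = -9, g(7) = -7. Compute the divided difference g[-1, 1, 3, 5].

13/48

g[-1,1] = (3 - 2) / (1 - (-1)) = 1/2
g[1,3] = (-5 - 3) / (3 - 1) = -4
g[3,5] = (-9 - (-5)) / (5 - 3) = -2
g[-1,1,3] = (-4 - 1/2) / (3 - (-1)) = -9/8
g[1,3,5] = (-2 - (-4)) / (5 - 1) = 1/2
g[-1,1,3,5] = (1/2 - (-9/8)) / (5 - (-1)) = 13/48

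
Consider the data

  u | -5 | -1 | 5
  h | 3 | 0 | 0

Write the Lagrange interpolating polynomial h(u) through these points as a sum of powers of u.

L_0(u) = (u + 1)(u - 5) / [40] = (1/40)u^2 - (1/10)u - 1/8
L_1(u) = (u + 5)(u - 5) / [-24] = -(1/24)u^2 + 25/24
L_2(u) = (u + 5)(u + 1) / [60] = (1/60)u^2 + (1/10)u + 1/12
h(u) = 3·L_0 + 0·L_1 + 0·L_2
  3·L_0(u) = (3/40)u^2 - (3/10)u - 3/8
  0·L_1(u) = 0
  0·L_2(u) = 0
Adding term by term: (3/40)u^2 - (3/10)u - 3/8

h(u) = (3/40)u^2 - (3/10)u - 3/8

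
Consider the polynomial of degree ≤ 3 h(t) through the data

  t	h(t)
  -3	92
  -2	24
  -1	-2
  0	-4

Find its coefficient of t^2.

3

Build the Lagrange basis polynomials:
L_0(t) = (t + 2)(t + 1)t / [-6] = -(1/6)t^3 - (1/2)t^2 - (1/3)t
L_1(t) = (t + 3)(t + 1)t / [2] = (1/2)t^3 + 2t^2 + (3/2)t
L_2(t) = (t + 3)(t + 2)t / [-2] = -(1/2)t^3 - (5/2)t^2 - 3t
L_3(t) = (t + 3)(t + 2)(t + 1) / [6] = (1/6)t^3 + t^2 + (11/6)t + 1
h(t) = 92·L_0 + 24·L_1 + (-2)·L_2 + (-4)·L_3
Only the coefficient of t^2 is needed; take it from each L_i and combine:
92·(-1/2) + 24·(2) + (-2)·(-5/2) + (-4)·(1) = 3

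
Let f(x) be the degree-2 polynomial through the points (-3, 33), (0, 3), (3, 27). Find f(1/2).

Evaluate each Lagrange basis at x = 1/2:
L_0(1/2) = (1/2)·(-5/2)/[(-3)·(-6)] = -5/72
L_1(1/2) = (7/2)·(-5/2)/[(3)·(-3)] = 35/36
L_2(1/2) = (7/2)·(1/2)/[(6)·(3)] = 7/72
Sum: 33·(-5/72) + 3·(35/36) + 27·(7/72) = 13/4

13/4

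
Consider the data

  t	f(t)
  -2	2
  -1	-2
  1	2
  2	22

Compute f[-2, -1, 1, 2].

f[-2,-1] = (-2 - 2) / (-1 - (-2)) = -4
f[-1,1] = (2 - (-2)) / (1 - (-1)) = 2
f[1,2] = (22 - 2) / (2 - 1) = 20
f[-2,-1,1] = (2 - (-4)) / (1 - (-2)) = 2
f[-1,1,2] = (20 - 2) / (2 - (-1)) = 6
f[-2,-1,1,2] = (6 - 2) / (2 - (-2)) = 1

1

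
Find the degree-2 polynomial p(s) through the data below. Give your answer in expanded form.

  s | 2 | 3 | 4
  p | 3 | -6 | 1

p(s) = 8s^2 - 49s + 69

Newton's divided differences:
p[2,3] = (-6 - 3) / (3 - 2) = -9
p[3,4] = (1 - (-6)) / (4 - 3) = 7
p[2,3,4] = (7 - (-9)) / (4 - 2) = 8
p(s) = 3 + (-9)·(s - 2) + 8·(s - 2)(s - 3)
Expanding: p(s) = 8s^2 - 49s + 69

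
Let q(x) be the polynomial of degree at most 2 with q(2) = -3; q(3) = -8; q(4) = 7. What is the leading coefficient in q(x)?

The leading coefficient equals the top divided difference q[2,3,4].
q[2,3] = (-8 - (-3)) / (3 - 2) = -5
q[3,4] = (7 - (-8)) / (4 - 3) = 15
q[2,3,4] = (15 - (-5)) / (4 - 2) = 10

10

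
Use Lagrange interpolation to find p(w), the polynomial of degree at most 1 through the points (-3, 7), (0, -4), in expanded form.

L_0(w) = w / [-3] = -(1/3)w
L_1(w) = (w + 3) / [3] = (1/3)w + 1
p(w) = 7·L_0 + (-4)·L_1
  7·L_0(w) = -(7/3)w
  (-4)·L_1(w) = -(4/3)w - 4
Adding term by term: -(11/3)w - 4

p(w) = -(11/3)w - 4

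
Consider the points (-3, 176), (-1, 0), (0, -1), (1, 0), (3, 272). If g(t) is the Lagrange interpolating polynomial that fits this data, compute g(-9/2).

16247/16

Evaluate each Lagrange basis at t = -9/2:
L_0(-9/2) = (-7/2)·(-9/2)·(-11/2)·(-15/2)/[(-2)·(-3)·(-4)·(-6)] = 1155/256
L_1(-9/2) = (-3/2)·(-9/2)·(-11/2)·(-15/2)/[(2)·(-1)·(-2)·(-4)] = -4455/256
L_2(-9/2) = (-3/2)·(-7/2)·(-11/2)·(-15/2)/[(3)·(1)·(-1)·(-3)] = 385/16
L_3(-9/2) = (-3/2)·(-7/2)·(-9/2)·(-15/2)/[(4)·(2)·(1)·(-2)] = -2835/256
L_4(-9/2) = (-3/2)·(-7/2)·(-9/2)·(-11/2)/[(6)·(4)·(3)·(2)] = 231/256
Sum: 176·(1155/256) + 0 + (-1)·(385/16) + 0 + 272·(231/256) = 16247/16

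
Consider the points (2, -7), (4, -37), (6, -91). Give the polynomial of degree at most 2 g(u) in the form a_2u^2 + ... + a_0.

Newton's divided differences:
g[2,4] = (-37 - (-7)) / (4 - 2) = -15
g[4,6] = (-91 - (-37)) / (6 - 4) = -27
g[2,4,6] = (-27 - (-15)) / (6 - 2) = -3
g(u) = -7 + (-15)·(u - 2) + (-3)·(u - 2)(u - 4)
Expanding: g(u) = -3u^2 + 3u - 1

g(u) = -3u^2 + 3u - 1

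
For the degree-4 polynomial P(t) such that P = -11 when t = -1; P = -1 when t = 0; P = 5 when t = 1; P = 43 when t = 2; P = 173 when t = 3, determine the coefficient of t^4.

The leading coefficient equals the top divided difference P[-1,0,1,2,3].
P[-1,0] = (-1 - (-11)) / (0 - (-1)) = 10
P[0,1] = (5 - (-1)) / (1 - 0) = 6
P[1,2] = (43 - 5) / (2 - 1) = 38
P[2,3] = (173 - 43) / (3 - 2) = 130
P[-1,0,1] = (6 - 10) / (1 - (-1)) = -2
P[0,1,2] = (38 - 6) / (2 - 0) = 16
P[1,2,3] = (130 - 38) / (3 - 1) = 46
P[-1,0,1,2] = (16 - (-2)) / (2 - (-1)) = 6
P[0,1,2,3] = (46 - 16) / (3 - 0) = 10
P[-1,0,1,2,3] = (10 - 6) / (3 - (-1)) = 1

1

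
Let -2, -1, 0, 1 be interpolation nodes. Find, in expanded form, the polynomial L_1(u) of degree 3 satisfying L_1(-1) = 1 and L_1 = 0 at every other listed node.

L_1(u) = (1/2)u^3 + (1/2)u^2 - u

L_1(u) = (u + 2)u(u - 1) / [(1)·(-1)·(-2)]
       = (u^3 + u^2 - 2u) / (2)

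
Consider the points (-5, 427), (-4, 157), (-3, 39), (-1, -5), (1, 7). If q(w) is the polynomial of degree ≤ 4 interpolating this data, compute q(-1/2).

-71/16

Using Newton's divided-difference form:
q[-5,-4] = (157 - 427) / (-4 - (-5)) = -270
q[-4,-3] = (39 - 157) / (-3 - (-4)) = -118
q[-3,-1] = (-5 - 39) / (-1 - (-3)) = -22
q[-1,1] = (7 - (-5)) / (1 - (-1)) = 6
q[-5,-4,-3] = (-118 - (-270)) / (-3 - (-5)) = 76
q[-4,-3,-1] = (-22 - (-118)) / (-1 - (-4)) = 32
q[-3,-1,1] = (6 - (-22)) / (1 - (-3)) = 7
q[-5,-4,-3,-1] = (32 - 76) / (-1 - (-5)) = -11
q[-4,-3,-1,1] = (7 - 32) / (1 - (-4)) = -5
q[-5,-4,-3,-1,1] = (-5 - (-11)) / (1 - (-5)) = 1
q(-1/2) = 427 + (-270)·(9/2) + 76·(9/2)·(7/2) + (-11)·(9/2)·(7/2)·(5/2) + 1·(9/2)·(7/2)·(5/2)·(1/2) = -71/16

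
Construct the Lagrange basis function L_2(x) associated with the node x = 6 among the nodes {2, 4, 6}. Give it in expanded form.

L_2(x) = (x - 2)(x - 4) / [(4)·(2)]
       = (x^2 - 6x + 8) / (8)

L_2(x) = (1/8)x^2 - (3/4)x + 1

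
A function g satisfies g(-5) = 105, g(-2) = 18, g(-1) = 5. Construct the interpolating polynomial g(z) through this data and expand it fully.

Newton's divided differences:
g[-5,-2] = (18 - 105) / (-2 - (-5)) = -29
g[-2,-1] = (5 - 18) / (-1 - (-2)) = -13
g[-5,-2,-1] = (-13 - (-29)) / (-1 - (-5)) = 4
g(z) = 105 + (-29)·(z + 5) + 4·(z + 5)(z + 2)
Expanding: g(z) = 4z^2 - z

g(z) = 4z^2 - z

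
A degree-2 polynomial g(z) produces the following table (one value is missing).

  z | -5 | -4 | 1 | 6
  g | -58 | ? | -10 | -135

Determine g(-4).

-35

The 3 known values determine g uniquely (degree ≤ 2).
Evaluate each Lagrange basis at z = -4:
L_0(-4) = (-5)·(-10)/[(-6)·(-11)] = 25/33
L_1(-4) = (1)·(-10)/[(6)·(-5)] = 1/3
L_2(-4) = (1)·(-5)/[(11)·(5)] = -1/11
Sum: (-58)·(25/33) + (-10)·(1/3) + (-135)·(-1/11) = -35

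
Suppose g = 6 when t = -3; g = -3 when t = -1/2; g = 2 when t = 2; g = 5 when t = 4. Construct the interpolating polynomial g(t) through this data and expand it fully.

Build the Lagrange basis polynomials:
L_0(t) = (t + 1/2)(t - 2)(t - 4) / [-175/2] = -(2/175)t^3 + (11/175)t^2 - (2/35)t - 8/175
L_1(t) = (t + 3)(t - 2)(t - 4) / [225/8] = (8/225)t^3 - (8/75)t^2 - (16/45)t + 64/75
L_2(t) = (t + 3)(t + 1/2)(t - 4) / [-25] = -(1/25)t^3 + (1/50)t^2 + (1/2)t + 6/25
L_3(t) = (t + 3)(t + 1/2)(t - 2) / [63] = (1/63)t^3 + (1/42)t^2 - (11/126)t - 1/21
g(t) = 6·L_0 + (-3)·L_1 + 2·L_2 + 5·L_3
  6·L_0(t) = -(12/175)t^3 + (66/175)t^2 - (12/35)t - 48/175
  (-3)·L_1(t) = -(8/75)t^3 + (8/25)t^2 + (16/15)t - 64/25
  2·L_2(t) = -(2/25)t^3 + (1/25)t^2 + t + 12/25
  5·L_3(t) = (5/63)t^3 + (5/42)t^2 - (55/126)t - 5/21
Adding term by term: -(277/1575)t^3 + (899/1050)t^2 + (811/630)t - 1361/525

g(t) = -(277/1575)t^3 + (899/1050)t^2 + (811/630)t - 1361/525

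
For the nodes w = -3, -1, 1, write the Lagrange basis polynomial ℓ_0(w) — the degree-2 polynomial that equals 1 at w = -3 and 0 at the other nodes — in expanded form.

ℓ_0(w) = (1/8)w^2 - 1/8

ℓ_0(w) = (w + 1)(w - 1) / [(-2)·(-4)]
       = (w^2 - 1) / (8)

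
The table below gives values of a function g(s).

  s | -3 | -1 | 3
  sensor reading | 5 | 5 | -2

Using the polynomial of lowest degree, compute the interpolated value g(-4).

33/8

Using Newton's divided-difference form:
g[-3,-1] = (5 - 5) / (-1 - (-3)) = 0
g[-1,3] = (-2 - 5) / (3 - (-1)) = -7/4
g[-3,-1,3] = (-7/4 - 0) / (3 - (-3)) = -7/24
g(-4) = 5 + 0·(-1) + (-7/24)·(-1)·(-3) = 33/8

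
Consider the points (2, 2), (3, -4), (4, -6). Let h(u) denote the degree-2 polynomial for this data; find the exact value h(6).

2

Evaluate each Lagrange basis at u = 6:
L_0(6) = (3)·(2)/[(-1)·(-2)] = 3
L_1(6) = (4)·(2)/[(1)·(-1)] = -8
L_2(6) = (4)·(3)/[(2)·(1)] = 6
Sum: 2·(3) + (-4)·(-8) + (-6)·(6) = 2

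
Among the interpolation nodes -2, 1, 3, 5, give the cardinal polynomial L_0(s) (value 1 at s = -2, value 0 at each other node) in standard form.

L_0(s) = -(1/105)s^3 + (3/35)s^2 - (23/105)s + 1/7

L_0(s) = (s - 1)(s - 3)(s - 5) / [(-3)·(-5)·(-7)]
       = (s^3 - 9s^2 + 23s - 15) / (-105)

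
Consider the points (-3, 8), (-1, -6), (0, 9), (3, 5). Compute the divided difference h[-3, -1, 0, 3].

-137/72

h[-3,-1] = (-6 - 8) / (-1 - (-3)) = -7
h[-1,0] = (9 - (-6)) / (0 - (-1)) = 15
h[0,3] = (5 - 9) / (3 - 0) = -4/3
h[-3,-1,0] = (15 - (-7)) / (0 - (-3)) = 22/3
h[-1,0,3] = (-4/3 - 15) / (3 - (-1)) = -49/12
h[-3,-1,0,3] = (-49/12 - 22/3) / (3 - (-3)) = -137/72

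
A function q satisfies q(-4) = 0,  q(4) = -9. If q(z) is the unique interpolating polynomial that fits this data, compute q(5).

-81/8

L_0(5) = (1)/[(-8)] = -1/8
L_1(5) = (9)/[(8)] = 9/8
Sum: 0 + (-9)·(9/8) = -81/8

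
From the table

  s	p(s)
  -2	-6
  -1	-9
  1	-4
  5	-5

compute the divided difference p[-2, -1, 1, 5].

-55/168

p[-2,-1] = (-9 - (-6)) / (-1 - (-2)) = -3
p[-1,1] = (-4 - (-9)) / (1 - (-1)) = 5/2
p[1,5] = (-5 - (-4)) / (5 - 1) = -1/4
p[-2,-1,1] = (5/2 - (-3)) / (1 - (-2)) = 11/6
p[-1,1,5] = (-1/4 - 5/2) / (5 - (-1)) = -11/24
p[-2,-1,1,5] = (-11/24 - 11/6) / (5 - (-2)) = -55/168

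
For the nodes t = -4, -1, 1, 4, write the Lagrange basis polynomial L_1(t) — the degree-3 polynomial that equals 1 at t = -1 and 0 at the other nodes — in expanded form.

L_1(t) = (t + 4)(t - 1)(t - 4) / [(3)·(-2)·(-5)]
       = (t^3 - t^2 - 16t + 16) / (30)

L_1(t) = (1/30)t^3 - (1/30)t^2 - (8/15)t + 8/15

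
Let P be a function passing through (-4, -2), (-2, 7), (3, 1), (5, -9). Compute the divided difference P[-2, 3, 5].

-19/35

P[-2,3] = (1 - 7) / (3 - (-2)) = -6/5
P[3,5] = (-9 - 1) / (5 - 3) = -5
P[-2,3,5] = (-5 - (-6/5)) / (5 - (-2)) = -19/35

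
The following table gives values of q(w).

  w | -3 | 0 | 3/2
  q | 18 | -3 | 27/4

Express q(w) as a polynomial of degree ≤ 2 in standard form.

L_0(w) = w(w - 3/2) / [27/2] = (2/27)w^2 - (1/9)w
L_1(w) = (w + 3)(w - 3/2) / [-9/2] = -(2/9)w^2 - (1/3)w + 1
L_2(w) = (w + 3)w / [27/4] = (4/27)w^2 + (4/9)w
q(w) = 18·L_0 + (-3)·L_1 + (27/4)·L_2
  18·L_0(w) = (4/3)w^2 - 2w
  (-3)·L_1(w) = (2/3)w^2 + w - 3
  (27/4)·L_2(w) = w^2 + 3w
Adding term by term: 3w^2 + 2w - 3

q(w) = 3w^2 + 2w - 3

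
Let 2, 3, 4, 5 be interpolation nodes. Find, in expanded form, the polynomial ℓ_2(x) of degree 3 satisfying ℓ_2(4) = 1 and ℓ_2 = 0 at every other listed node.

ℓ_2(x) = -(1/2)x^3 + 5x^2 - (31/2)x + 15

ℓ_2(x) = (x - 2)(x - 3)(x - 5) / [(2)·(1)·(-1)]
       = (x^3 - 10x^2 + 31x - 30) / (-2)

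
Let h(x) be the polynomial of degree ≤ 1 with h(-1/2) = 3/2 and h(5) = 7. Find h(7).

9

L_0(7) = (2)/[(-11/2)] = -4/11
L_1(7) = (15/2)/[(11/2)] = 15/11
Sum: 3/2·(-4/11) + 7·(15/11) = 9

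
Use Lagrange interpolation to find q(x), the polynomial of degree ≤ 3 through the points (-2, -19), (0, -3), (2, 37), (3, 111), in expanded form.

Build the Lagrange basis polynomials:
L_0(x) = x(x - 2)(x - 3) / [-40] = -(1/40)x^3 + (1/8)x^2 - (3/20)x
L_1(x) = (x + 2)(x - 2)(x - 3) / [12] = (1/12)x^3 - (1/4)x^2 - (1/3)x + 1
L_2(x) = (x + 2)x(x - 3) / [-8] = -(1/8)x^3 + (1/8)x^2 + (3/4)x
L_3(x) = (x + 2)x(x - 2) / [15] = (1/15)x^3 - (4/15)x
q(x) = (-19)·L_0 + (-3)·L_1 + 37·L_2 + 111·L_3
  (-19)·L_0(x) = (19/40)x^3 - (19/8)x^2 + (57/20)x
  (-3)·L_1(x) = -(1/4)x^3 + (3/4)x^2 + x - 3
  37·L_2(x) = -(37/8)x^3 + (37/8)x^2 + (111/4)x
  111·L_3(x) = (37/5)x^3 - (148/5)x
Adding term by term: 3x^3 + 3x^2 + 2x - 3

q(x) = 3x^3 + 3x^2 + 2x - 3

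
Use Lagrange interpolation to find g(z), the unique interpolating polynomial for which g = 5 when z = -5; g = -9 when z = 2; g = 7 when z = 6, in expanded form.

Build the Lagrange basis polynomials:
L_0(z) = (z - 2)(z - 6) / [77] = (1/77)z^2 - (8/77)z + 12/77
L_1(z) = (z + 5)(z - 6) / [-28] = -(1/28)z^2 + (1/28)z + 15/14
L_2(z) = (z + 5)(z - 2) / [44] = (1/44)z^2 + (3/44)z - 5/22
g(z) = 5·L_0 + (-9)·L_1 + 7·L_2
  5·L_0(z) = (5/77)z^2 - (40/77)z + 60/77
  (-9)·L_1(z) = (9/28)z^2 - (9/28)z - 135/14
  7·L_2(z) = (7/44)z^2 + (21/44)z - 35/22
Adding term by term: (6/11)z^2 - (4/11)z - 115/11

g(z) = (6/11)z^2 - (4/11)z - 115/11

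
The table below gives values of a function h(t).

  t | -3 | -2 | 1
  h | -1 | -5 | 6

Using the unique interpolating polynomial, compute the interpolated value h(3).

Evaluate each Lagrange basis at t = 3:
L_0(3) = (5)·(2)/[(-1)·(-4)] = 5/2
L_1(3) = (6)·(2)/[(1)·(-3)] = -4
L_2(3) = (6)·(5)/[(4)·(3)] = 5/2
Sum: (-1)·(5/2) + (-5)·(-4) + 6·(5/2) = 65/2

65/2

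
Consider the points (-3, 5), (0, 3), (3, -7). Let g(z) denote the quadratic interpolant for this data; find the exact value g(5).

-163/9

Using Newton's divided-difference form:
g[-3,0] = (3 - 5) / (0 - (-3)) = -2/3
g[0,3] = (-7 - 3) / (3 - 0) = -10/3
g[-3,0,3] = (-10/3 - (-2/3)) / (3 - (-3)) = -4/9
g(5) = 5 + (-2/3)·(8) + (-4/9)·(8)·(5) = -163/9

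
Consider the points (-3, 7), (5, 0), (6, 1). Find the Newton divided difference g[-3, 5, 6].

g[-3,5] = (0 - 7) / (5 - (-3)) = -7/8
g[5,6] = (1 - 0) / (6 - 5) = 1
g[-3,5,6] = (1 - (-7/8)) / (6 - (-3)) = 5/24

5/24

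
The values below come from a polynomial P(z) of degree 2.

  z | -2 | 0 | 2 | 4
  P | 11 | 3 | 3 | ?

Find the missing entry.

11

The 3 known values determine P uniquely (degree ≤ 2).
Evaluate each Lagrange basis at z = 4:
L_0(4) = (4)·(2)/[(-2)·(-4)] = 1
L_1(4) = (6)·(2)/[(2)·(-2)] = -3
L_2(4) = (6)·(4)/[(4)·(2)] = 3
Sum: 11·(1) + 3·(-3) + 3·(3) = 11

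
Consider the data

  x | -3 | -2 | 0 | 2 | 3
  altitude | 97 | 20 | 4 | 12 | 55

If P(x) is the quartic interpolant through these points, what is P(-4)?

Evaluate each Lagrange basis at x = -4:
L_0(-4) = (-2)·(-4)·(-6)·(-7)/[(-1)·(-3)·(-5)·(-6)] = 56/15
L_1(-4) = (-1)·(-4)·(-6)·(-7)/[(1)·(-2)·(-4)·(-5)] = -21/5
L_2(-4) = (-1)·(-2)·(-6)·(-7)/[(3)·(2)·(-2)·(-3)] = 7/3
L_3(-4) = (-1)·(-2)·(-4)·(-7)/[(5)·(4)·(2)·(-1)] = -7/5
L_4(-4) = (-1)·(-2)·(-4)·(-6)/[(6)·(5)·(3)·(1)] = 8/15
Sum: 97·(56/15) + 20·(-21/5) + 4·(7/3) + 12·(-7/5) + 55·(8/15) = 300

300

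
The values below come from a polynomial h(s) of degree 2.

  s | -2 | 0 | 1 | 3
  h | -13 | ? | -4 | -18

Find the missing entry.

-3

The 3 known values determine h uniquely (degree ≤ 2).
Evaluate each Lagrange basis at s = 0:
L_0(0) = (-1)·(-3)/[(-3)·(-5)] = 1/5
L_1(0) = (2)·(-3)/[(3)·(-2)] = 1
L_2(0) = (2)·(-1)/[(5)·(2)] = -1/5
Sum: (-13)·(1/5) + (-4)·(1) + (-18)·(-1/5) = -3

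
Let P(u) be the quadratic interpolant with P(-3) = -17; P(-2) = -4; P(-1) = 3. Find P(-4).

L_0(-4) = (-2)·(-3)/[(-1)·(-2)] = 3
L_1(-4) = (-1)·(-3)/[(1)·(-1)] = -3
L_2(-4) = (-1)·(-2)/[(2)·(1)] = 1
Sum: (-17)·(3) + (-4)·(-3) + 3·(1) = -36

-36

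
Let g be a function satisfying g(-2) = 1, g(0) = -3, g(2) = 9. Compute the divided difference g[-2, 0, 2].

g[-2,0] = (-3 - 1) / (0 - (-2)) = -2
g[0,2] = (9 - (-3)) / (2 - 0) = 6
g[-2,0,2] = (6 - (-2)) / (2 - (-2)) = 2

2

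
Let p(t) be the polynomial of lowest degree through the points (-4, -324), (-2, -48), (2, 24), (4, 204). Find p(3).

82

L_0(3) = (5)·(1)·(-1)/[(-2)·(-6)·(-8)] = 5/96
L_1(3) = (7)·(1)·(-1)/[(2)·(-4)·(-6)] = -7/48
L_2(3) = (7)·(5)·(-1)/[(6)·(4)·(-2)] = 35/48
L_3(3) = (7)·(5)·(1)/[(8)·(6)·(2)] = 35/96
Sum: (-324)·(5/96) + (-48)·(-7/48) + 24·(35/48) + 204·(35/96) = 82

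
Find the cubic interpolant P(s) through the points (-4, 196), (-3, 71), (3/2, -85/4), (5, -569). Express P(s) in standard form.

P(s) = -4s^3 - 3s^2 + 2s - 4

Build the Lagrange basis polynomials:
L_0(s) = (s + 3)(s - 3/2)(s - 5) / [-99/2] = -(2/99)s^3 + (7/99)s^2 + (8/33)s - 5/11
L_1(s) = (s + 4)(s - 3/2)(s - 5) / [36] = (1/36)s^3 - (5/72)s^2 - (37/72)s + 5/6
L_2(s) = (s + 4)(s + 3)(s - 5) / [-693/8] = -(8/693)s^3 - (16/693)s^2 + (184/693)s + 160/231
L_3(s) = (s + 4)(s + 3)(s - 3/2) / [252] = (1/252)s^3 + (11/504)s^2 + (1/168)s - 1/14
P(s) = 196·L_0 + 71·L_1 + (-85/4)·L_2 + (-569)·L_3
  196·L_0(s) = -(392/99)s^3 + (1372/99)s^2 + (1568/33)s - 980/11
  71·L_1(s) = (71/36)s^3 - (355/72)s^2 - (2627/72)s + 355/6
  (-85/4)·L_2(s) = (170/693)s^3 + (340/693)s^2 - (3910/693)s - 3400/231
  (-569)·L_3(s) = -(569/252)s^3 - (6259/504)s^2 - (569/168)s + 569/14
Adding term by term: -4s^3 - 3s^2 + 2s - 4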